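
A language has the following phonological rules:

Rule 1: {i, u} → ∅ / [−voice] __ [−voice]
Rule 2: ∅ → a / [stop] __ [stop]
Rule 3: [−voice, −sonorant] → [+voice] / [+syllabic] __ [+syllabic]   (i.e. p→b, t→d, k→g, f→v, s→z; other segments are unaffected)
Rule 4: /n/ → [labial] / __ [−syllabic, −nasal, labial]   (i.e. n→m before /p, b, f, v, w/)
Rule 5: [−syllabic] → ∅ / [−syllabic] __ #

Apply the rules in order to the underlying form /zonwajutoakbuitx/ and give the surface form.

zomwajudoagabuit

Rule 1 (high vowel syncope): no segment meets the environment; /zonwajutoakbuitx/ is unchanged.
Rule 2 (stop-cluster a-epenthesis): /k/ and /b/ form a stop–stop cluster, so [a] is inserted between them. /zonwajutoakbuitx/ → zonwajutoakabuitx.
Rule 3 (intervocalic voicing): /t/ is a voiceless obstruent between vowels /u/ and /o/, so it voices to [d]. /k/ is a voiceless obstruent between vowels /a/ and /a/, so it voices to [g]. /zonwajutoakabuitx/ → zonwajudoagabuitx.
Rule 4 (nasal place assimilation): /n/ precedes the labial consonant /w/, so it assimilates in place to [m]. /zonwajudoagabuitx/ → zomwajudoagabuitx.
Rule 5 (final cluster simplification): /x/ is the second consonant of a word-final cluster /tx/, so it deletes. /zomwajudoagabuitx/ → zomwajudoagabuit.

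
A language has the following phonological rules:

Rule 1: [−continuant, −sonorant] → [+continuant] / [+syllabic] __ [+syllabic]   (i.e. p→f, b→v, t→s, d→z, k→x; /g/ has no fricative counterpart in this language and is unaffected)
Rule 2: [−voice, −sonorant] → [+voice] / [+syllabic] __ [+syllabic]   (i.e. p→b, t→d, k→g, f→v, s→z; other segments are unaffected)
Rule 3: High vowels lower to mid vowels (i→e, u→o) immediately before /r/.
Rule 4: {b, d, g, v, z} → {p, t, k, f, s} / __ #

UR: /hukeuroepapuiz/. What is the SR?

huxeoroevavuis

Rule 1 (intervocalic spirantization): /k/ is a stop between vowels /u/ and /e/, so it spirantizes to the fricative [x]. /p/ is a stop between vowels /e/ and /a/, so it spirantizes to the fricative [f]. /p/ is a stop between vowels /a/ and /u/, so it spirantizes to the fricative [f]. /hukeuroepapuiz/ → huxeuroefafuiz.
Rule 2 (intervocalic voicing): /f/ is a voiceless obstruent between vowels /e/ and /a/, so it voices to [v]. /f/ is a voiceless obstruent between vowels /a/ and /u/, so it voices to [v]. /huxeuroefafuiz/ → huxeuroevavuiz.
Rule 3 (pre-rhotic lowering): /u/ is a high vowel immediately before /r/, so it lowers to [o]. /huxeuroevavuiz/ → huxeoroevavuiz.
Rule 4 (final devoicing): /z/ is a voiced obstruent in word-final position, so it devoices to [s]. /huxeoroevavuiz/ → huxeoroevavuis.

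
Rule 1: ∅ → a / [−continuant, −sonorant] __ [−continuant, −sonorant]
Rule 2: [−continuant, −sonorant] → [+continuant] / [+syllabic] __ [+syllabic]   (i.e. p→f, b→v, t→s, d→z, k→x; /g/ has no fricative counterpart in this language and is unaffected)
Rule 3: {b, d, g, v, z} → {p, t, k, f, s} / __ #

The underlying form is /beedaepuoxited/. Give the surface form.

Rule 1 (stop-cluster a-epenthesis): no segment meets the environment; /beedaepuoxited/ is unchanged.
Rule 2 (intervocalic spirantization): /d/ is a stop between vowels /e/ and /a/, so it spirantizes to the fricative [z]. /p/ is a stop between vowels /e/ and /u/, so it spirantizes to the fricative [f]. /t/ is a stop between vowels /i/ and /e/, so it spirantizes to the fricative [s]. /beedaepuoxited/ → beezaefuoxised.
Rule 3 (final devoicing): /d/ is a voiced obstruent in word-final position, so it devoices to [t]. /beezaefuoxised/ → beezaefuoxiset.

beezaefuoxiset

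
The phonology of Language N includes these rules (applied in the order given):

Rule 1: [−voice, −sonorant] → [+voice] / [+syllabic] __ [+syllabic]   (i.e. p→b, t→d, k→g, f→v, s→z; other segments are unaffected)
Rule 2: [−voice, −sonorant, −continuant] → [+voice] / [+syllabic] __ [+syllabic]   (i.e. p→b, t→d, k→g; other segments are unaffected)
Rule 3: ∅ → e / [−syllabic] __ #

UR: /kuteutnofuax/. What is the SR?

Rule 1 (intervocalic voicing): /t/ is a voiceless obstruent between vowels /u/ and /e/, so it voices to [d]. /f/ is a voiceless obstruent between vowels /o/ and /u/, so it voices to [v]. /kuteutnofuax/ → kudeutnovuax.
Rule 2 (intervocalic voicing): no segment meets the environment; /kudeutnovuax/ is unchanged.
Rule 3 (final e-epenthesis): the form ends in the consonant /x/, so [e] is inserted word-finally. /kudeutnovuax/ → kudeutnovuaxe.

kudeutnovuaxe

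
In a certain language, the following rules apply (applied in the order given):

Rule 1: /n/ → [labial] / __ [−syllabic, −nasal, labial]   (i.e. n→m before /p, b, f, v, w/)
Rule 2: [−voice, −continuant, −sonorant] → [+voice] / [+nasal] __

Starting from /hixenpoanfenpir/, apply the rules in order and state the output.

hixemboamfembir

Rule 1 (nasal place assimilation): /n/ precedes the labial consonant /p/, so it assimilates in place to [m]. /n/ precedes the labial consonant /f/, so it assimilates in place to [m]. /n/ precedes the labial consonant /p/, so it assimilates in place to [m]. /hixenpoanfenpir/ → hixempoamfempir.
Rule 2 (post-nasal voicing): /p/ is a voiceless stop immediately after the nasal /m/, so it voices to [b]. /p/ is a voiceless stop immediately after the nasal /m/, so it voices to [b]. /hixempoamfempir/ → hixemboamfembir.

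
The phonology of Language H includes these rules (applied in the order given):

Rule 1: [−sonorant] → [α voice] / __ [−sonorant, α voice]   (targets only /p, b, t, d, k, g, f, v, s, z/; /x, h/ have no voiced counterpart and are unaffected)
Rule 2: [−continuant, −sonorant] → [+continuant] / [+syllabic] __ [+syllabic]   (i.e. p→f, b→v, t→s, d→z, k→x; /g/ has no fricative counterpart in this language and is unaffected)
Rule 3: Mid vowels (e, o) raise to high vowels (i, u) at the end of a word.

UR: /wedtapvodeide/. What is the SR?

wettabvozeizi

Rule 1 (regressive voicing assimilation): /d/ precedes the voiceless obstruent /t/, so it devoices to [t] by assimilation. /p/ precedes the voiced obstruent /v/, so it voices to [b] by assimilation. /wedtapvodeide/ → wettabvodeide.
Rule 2 (intervocalic spirantization): /d/ is a stop between vowels /o/ and /e/, so it spirantizes to the fricative [z]. /d/ is a stop between vowels /i/ and /e/, so it spirantizes to the fricative [z]. /wettabvodeide/ → wettabvozeize.
Rule 3 (final vowel raising): /e/ is a mid vowel in word-final position, so it raises to [i]. /wettabvozeize/ → wettabvozeizi.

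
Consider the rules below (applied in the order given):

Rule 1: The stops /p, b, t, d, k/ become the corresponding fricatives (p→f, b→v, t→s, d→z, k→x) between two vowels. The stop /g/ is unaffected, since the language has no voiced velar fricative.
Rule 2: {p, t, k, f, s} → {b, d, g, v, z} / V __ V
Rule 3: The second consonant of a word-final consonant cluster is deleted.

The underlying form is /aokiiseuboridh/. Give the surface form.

aoxiizeuvorid

Rule 1 (intervocalic spirantization): /k/ is a stop between vowels /o/ and /i/, so it spirantizes to the fricative [x]. /b/ is a stop between vowels /u/ and /o/, so it spirantizes to the fricative [v]. /aokiiseuboridh/ → aoxiiseuvoridh.
Rule 2 (intervocalic voicing): /s/ is a voiceless obstruent between vowels /i/ and /e/, so it voices to [z]. /aoxiiseuvoridh/ → aoxiizeuvoridh.
Rule 3 (final cluster simplification): /h/ is the second consonant of a word-final cluster /dh/, so it deletes. /aoxiizeuvoridh/ → aoxiizeuvorid.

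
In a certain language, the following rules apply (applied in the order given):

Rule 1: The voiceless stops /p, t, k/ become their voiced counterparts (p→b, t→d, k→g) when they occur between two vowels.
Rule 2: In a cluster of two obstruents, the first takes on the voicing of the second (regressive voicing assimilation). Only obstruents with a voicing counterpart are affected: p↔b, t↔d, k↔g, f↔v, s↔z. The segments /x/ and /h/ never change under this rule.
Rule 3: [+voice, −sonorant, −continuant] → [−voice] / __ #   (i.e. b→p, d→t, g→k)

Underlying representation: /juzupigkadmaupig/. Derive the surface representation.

juzubikkadmaubik

Rule 1 (intervocalic voicing): /p/ is a voiceless stop between vowels /u/ and /i/, so it voices to [b]. /p/ is a voiceless stop between vowels /u/ and /i/, so it voices to [b]. /juzupigkadmaupig/ → juzubigkadmaubig.
Rule 2 (regressive voicing assimilation): /g/ precedes the voiceless obstruent /k/, so it devoices to [k] by assimilation. /juzubigkadmaubig/ → juzubikkadmaubig.
Rule 3 (final devoicing): /g/ is a voiced stop in word-final position, so it devoices to [k]. /juzubikkadmaubig/ → juzubikkadmaubik.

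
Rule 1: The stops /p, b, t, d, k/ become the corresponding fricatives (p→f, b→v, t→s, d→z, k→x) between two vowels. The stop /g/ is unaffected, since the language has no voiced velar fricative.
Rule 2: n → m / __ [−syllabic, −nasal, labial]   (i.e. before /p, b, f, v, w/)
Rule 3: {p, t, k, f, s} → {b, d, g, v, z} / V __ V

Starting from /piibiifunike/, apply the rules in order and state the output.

Rule 1 (intervocalic spirantization): /b/ is a stop between vowels /i/ and /i/, so it spirantizes to the fricative [v]. /k/ is a stop between vowels /i/ and /e/, so it spirantizes to the fricative [x]. /piibiifunike/ → piiviifunixe.
Rule 2 (nasal place assimilation): no segment meets the environment; /piiviifunixe/ is unchanged.
Rule 3 (intervocalic voicing): /f/ is a voiceless obstruent between vowels /i/ and /u/, so it voices to [v]. /piiviifunixe/ → piiviivunixe.

piiviivunixe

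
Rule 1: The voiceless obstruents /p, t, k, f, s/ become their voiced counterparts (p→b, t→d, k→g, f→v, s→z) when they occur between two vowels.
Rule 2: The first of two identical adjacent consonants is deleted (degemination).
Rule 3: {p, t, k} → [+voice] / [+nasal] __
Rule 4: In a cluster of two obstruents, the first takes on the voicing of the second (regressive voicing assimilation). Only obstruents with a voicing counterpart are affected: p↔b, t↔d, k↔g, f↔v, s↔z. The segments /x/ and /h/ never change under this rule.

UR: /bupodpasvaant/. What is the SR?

Rule 1 (intervocalic voicing): /p/ is a voiceless obstruent between vowels /u/ and /o/, so it voices to [b]. /bupodpasvaant/ → bubodpasvaant.
Rule 2 (degemination): no segment meets the environment; /bubodpasvaant/ is unchanged.
Rule 3 (post-nasal voicing): /t/ is a voiceless stop immediately after the nasal /n/, so it voices to [d]. /bubodpasvaant/ → bubodpasvaand.
Rule 4 (regressive voicing assimilation): /d/ precedes the voiceless obstruent /p/, so it devoices to [t] by assimilation. /s/ precedes the voiced obstruent /v/, so it voices to [z] by assimilation. /bubodpasvaand/ → bubotpazvaand.

bubotpazvaand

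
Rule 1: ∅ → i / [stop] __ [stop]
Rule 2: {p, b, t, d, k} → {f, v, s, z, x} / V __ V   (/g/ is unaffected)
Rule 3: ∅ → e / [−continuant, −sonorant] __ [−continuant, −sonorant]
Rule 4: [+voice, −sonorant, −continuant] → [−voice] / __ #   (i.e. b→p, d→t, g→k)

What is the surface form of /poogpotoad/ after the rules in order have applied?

poogifosoat

Rule 1 (stop-cluster i-epenthesis): /g/ and /p/ form a stop–stop cluster, so [i] is inserted between them. /poogpotoad/ → poogipotoad.
Rule 2 (intervocalic spirantization): /p/ is a stop between vowels /i/ and /o/, so it spirantizes to the fricative [f]. /t/ is a stop between vowels /o/ and /o/, so it spirantizes to the fricative [s]. /poogipotoad/ → poogifosoad.
Rule 3 (stop-cluster e-epenthesis): no segment meets the environment; /poogifosoad/ is unchanged.
Rule 4 (final devoicing): /d/ is a voiced stop in word-final position, so it devoices to [t]. /poogifosoad/ → poogifosoat.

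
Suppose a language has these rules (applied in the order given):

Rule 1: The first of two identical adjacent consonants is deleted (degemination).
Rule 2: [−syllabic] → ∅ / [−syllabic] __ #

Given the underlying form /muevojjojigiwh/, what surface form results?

Rule 1 (degemination): /jj/ is a geminate; the first /j/ deletes. /muevojjojigiwh/ → muevojojigiwh.
Rule 2 (final cluster simplification): /h/ is the second consonant of a word-final cluster /wh/, so it deletes. /muevojojigiwh/ → muevojojigiw.

muevojojigiw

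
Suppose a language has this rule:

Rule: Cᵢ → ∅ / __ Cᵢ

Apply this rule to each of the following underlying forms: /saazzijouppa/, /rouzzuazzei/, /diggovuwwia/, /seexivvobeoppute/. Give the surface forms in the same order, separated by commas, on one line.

/saazzijouppa/: /zz/ is a geminate; the first /z/ deletes. /pp/ is a geminate; the first /p/ deletes. → [saazijoupa].
/rouzzuazzei/: /zz/ is a geminate; the first /z/ deletes. /zz/ is a geminate; the first /z/ deletes. → [rouzuazei].
/diggovuwwia/: /gg/ is a geminate; the first /g/ deletes. /ww/ is a geminate; the first /w/ deletes. → [digovuwia].
/seexivvobeoppute/: /vv/ is a geminate; the first /v/ deletes. /pp/ is a geminate; the first /p/ deletes. → [seexivobeopute].

saazijoupa, rouzuazei, digovuwia, seexivobeopute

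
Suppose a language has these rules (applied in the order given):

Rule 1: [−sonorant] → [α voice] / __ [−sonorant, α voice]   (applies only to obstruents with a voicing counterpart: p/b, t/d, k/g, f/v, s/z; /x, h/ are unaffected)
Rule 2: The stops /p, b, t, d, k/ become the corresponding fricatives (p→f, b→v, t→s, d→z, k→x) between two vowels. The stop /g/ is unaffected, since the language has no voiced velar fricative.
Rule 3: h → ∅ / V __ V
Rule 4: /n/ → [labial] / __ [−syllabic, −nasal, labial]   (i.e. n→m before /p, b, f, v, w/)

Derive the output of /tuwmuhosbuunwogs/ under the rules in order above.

Rule 1 (regressive voicing assimilation): /s/ precedes the voiced obstruent /b/, so it voices to [z] by assimilation. /g/ precedes the voiceless obstruent /s/, so it devoices to [k] by assimilation. /tuwmuhosbuunwogs/ → tuwmuhozbuunwoks.
Rule 2 (intervocalic spirantization): no segment meets the environment; /tuwmuhozbuunwoks/ is unchanged.
Rule 3 (intervocalic h-deletion): /h/ occurs between vowels /u/ and /o/, so it deletes. /tuwmuhozbuunwoks/ → tuwmuozbuunwoks.
Rule 4 (nasal place assimilation): /n/ precedes the labial consonant /w/, so it assimilates in place to [m]. /tuwmuozbuunwoks/ → tuwmuozbuumwoks.

tuwmuozbuumwoks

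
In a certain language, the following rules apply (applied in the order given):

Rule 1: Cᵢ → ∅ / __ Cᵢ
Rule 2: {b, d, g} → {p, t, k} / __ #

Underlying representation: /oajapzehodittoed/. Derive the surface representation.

Rule 1 (degemination): /tt/ is a geminate; the first /t/ deletes. /oajapzehodittoed/ → oajapzehoditoed.
Rule 2 (final devoicing): /d/ is a voiced stop in word-final position, so it devoices to [t]. /oajapzehoditoed/ → oajapzehoditoet.

oajapzehoditoet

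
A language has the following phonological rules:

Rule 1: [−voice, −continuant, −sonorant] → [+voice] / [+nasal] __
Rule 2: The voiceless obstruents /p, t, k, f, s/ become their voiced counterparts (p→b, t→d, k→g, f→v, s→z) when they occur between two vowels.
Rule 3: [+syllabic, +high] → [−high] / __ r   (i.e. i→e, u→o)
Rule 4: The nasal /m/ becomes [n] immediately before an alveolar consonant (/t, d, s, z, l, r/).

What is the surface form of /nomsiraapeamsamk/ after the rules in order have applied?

nonseraabeansamg

Rule 1 (post-nasal voicing): /k/ is a voiceless stop immediately after the nasal /m/, so it voices to [g]. /nomsiraapeamsamk/ → nomsiraapeamsamg.
Rule 2 (intervocalic voicing): /p/ is a voiceless obstruent between vowels /a/ and /e/, so it voices to [b]. /nomsiraapeamsamg/ → nomsiraabeamsamg.
Rule 3 (pre-rhotic lowering): /i/ is a high vowel immediately before /r/, so it lowers to [e]. /nomsiraabeamsamg/ → nomseraabeamsamg.
Rule 4 (nasal place assimilation): /m/ precedes the alveolar consonant /s/, so it assimilates in place to [n]. /m/ precedes the alveolar consonant /s/, so it assimilates in place to [n]. /nomseraabeamsamg/ → nonseraabeansamg.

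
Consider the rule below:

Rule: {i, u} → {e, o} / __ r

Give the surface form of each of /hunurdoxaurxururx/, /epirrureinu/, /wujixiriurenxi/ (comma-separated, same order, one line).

/hunurdoxaurxururx/: /u/ is a high vowel immediately before /r/, so it lowers to [o]. /u/ is a high vowel immediately before /r/, so it lowers to [o]. /u/ is a high vowel immediately before /r/, so it lowers to [o]. /u/ is a high vowel immediately before /r/, so it lowers to [o]. → [hunordoxaorxororx].
/epirrureinu/: /i/ is a high vowel immediately before /r/, so it lowers to [e]. /u/ is a high vowel immediately before /r/, so it lowers to [o]. → [eperroreinu].
/wujixiriurenxi/: /i/ is a high vowel immediately before /r/, so it lowers to [e]. /u/ is a high vowel immediately before /r/, so it lowers to [o]. → [wujixeriorenxi].

hunordoxaorxororx, eperroreinu, wujixeriorenxi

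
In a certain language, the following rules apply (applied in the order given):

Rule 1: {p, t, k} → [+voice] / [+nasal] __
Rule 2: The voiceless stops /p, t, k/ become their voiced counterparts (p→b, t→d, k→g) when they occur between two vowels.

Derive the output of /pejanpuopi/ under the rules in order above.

pejanbuobi

Rule 1 (post-nasal voicing): /p/ is a voiceless stop immediately after the nasal /n/, so it voices to [b]. /pejanpuopi/ → pejanbuopi.
Rule 2 (intervocalic voicing): /p/ is a voiceless stop between vowels /o/ and /i/, so it voices to [b]. /pejanbuopi/ → pejanbuobi.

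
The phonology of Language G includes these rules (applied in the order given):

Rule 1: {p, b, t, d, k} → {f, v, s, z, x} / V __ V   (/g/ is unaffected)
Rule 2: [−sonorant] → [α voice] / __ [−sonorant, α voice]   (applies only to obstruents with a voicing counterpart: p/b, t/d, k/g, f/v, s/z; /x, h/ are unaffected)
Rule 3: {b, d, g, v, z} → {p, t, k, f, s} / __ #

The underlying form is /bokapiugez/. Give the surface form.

Rule 1 (intervocalic spirantization): /k/ is a stop between vowels /o/ and /a/, so it spirantizes to the fricative [x]. /p/ is a stop between vowels /a/ and /i/, so it spirantizes to the fricative [f]. /bokapiugez/ → boxafiugez.
Rule 2 (regressive voicing assimilation): no segment meets the environment; /boxafiugez/ is unchanged.
Rule 3 (final devoicing): /z/ is a voiced obstruent in word-final position, so it devoices to [s]. /boxafiugez/ → boxafiuges.

boxafiuges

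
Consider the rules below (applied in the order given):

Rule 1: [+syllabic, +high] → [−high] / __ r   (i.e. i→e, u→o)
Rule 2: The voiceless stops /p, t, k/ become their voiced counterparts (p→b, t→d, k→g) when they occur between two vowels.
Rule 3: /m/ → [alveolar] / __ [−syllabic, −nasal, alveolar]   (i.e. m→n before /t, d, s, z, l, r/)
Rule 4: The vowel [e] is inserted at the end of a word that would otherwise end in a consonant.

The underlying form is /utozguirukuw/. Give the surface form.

Rule 1 (pre-rhotic lowering): /i/ is a high vowel immediately before /r/, so it lowers to [e]. /utozguirukuw/ → utozguerukuw.
Rule 2 (intervocalic voicing): /t/ is a voiceless stop between vowels /u/ and /o/, so it voices to [d]. /k/ is a voiceless stop between vowels /u/ and /u/, so it voices to [g]. /utozguerukuw/ → udozgueruguw.
Rule 3 (nasal place assimilation): no segment meets the environment; /udozgueruguw/ is unchanged.
Rule 4 (final e-epenthesis): the form ends in the consonant /w/, so [e] is inserted word-finally. /udozgueruguw/ → udozgueruguwe.

udozgueruguwe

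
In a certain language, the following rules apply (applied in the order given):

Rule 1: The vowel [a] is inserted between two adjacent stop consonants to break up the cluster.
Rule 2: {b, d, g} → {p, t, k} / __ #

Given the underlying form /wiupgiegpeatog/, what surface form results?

Rule 1 (stop-cluster a-epenthesis): /p/ and /g/ form a stop–stop cluster, so [a] is inserted between them. /g/ and /p/ form a stop–stop cluster, so [a] is inserted between them. /wiupgiegpeatog/ → wiupagiegapeatog.
Rule 2 (final devoicing): /g/ is a voiced stop in word-final position, so it devoices to [k]. /wiupagiegapeatog/ → wiupagiegapeatok.

wiupagiegapeatok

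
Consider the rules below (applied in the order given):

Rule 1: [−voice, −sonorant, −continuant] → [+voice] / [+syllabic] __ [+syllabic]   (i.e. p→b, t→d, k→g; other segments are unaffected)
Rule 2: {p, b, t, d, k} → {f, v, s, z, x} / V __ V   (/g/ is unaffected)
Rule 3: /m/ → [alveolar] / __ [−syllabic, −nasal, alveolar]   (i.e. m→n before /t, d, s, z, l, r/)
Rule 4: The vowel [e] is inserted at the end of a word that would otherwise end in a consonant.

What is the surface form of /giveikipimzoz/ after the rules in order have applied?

giveigivinzoze

Rule 1 (intervocalic voicing): /k/ is a voiceless stop between vowels /i/ and /i/, so it voices to [g]. /p/ is a voiceless stop between vowels /i/ and /i/, so it voices to [b]. /giveikipimzoz/ → giveigibimzoz.
Rule 2 (intervocalic spirantization): /b/ is a stop between vowels /i/ and /i/, so it spirantizes to the fricative [v]. /giveigibimzoz/ → giveigivimzoz.
Rule 3 (nasal place assimilation): /m/ precedes the alveolar consonant /z/, so it assimilates in place to [n]. /giveigivimzoz/ → giveigivinzoz.
Rule 4 (final e-epenthesis): the form ends in the consonant /z/, so [e] is inserted word-finally. /giveigivinzoz/ → giveigivinzoze.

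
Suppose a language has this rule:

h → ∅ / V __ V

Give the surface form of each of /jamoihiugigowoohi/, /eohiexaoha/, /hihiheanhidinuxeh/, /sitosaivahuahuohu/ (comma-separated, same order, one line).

/jamoihiugigowoohi/: /h/ occurs between vowels /i/ and /i/, so it deletes. /h/ occurs between vowels /o/ and /i/, so it deletes. → [jamoiiugigowooi].
/eohiexaoha/: /h/ occurs between vowels /o/ and /i/, so it deletes. /h/ occurs between vowels /o/ and /a/, so it deletes. → [eoiexaoa].
/hihiheanhidinuxeh/: /h/ occurs between vowels /i/ and /i/, so it deletes. /h/ occurs between vowels /i/ and /e/, so it deletes. → [hiieanhidinuxeh].
/sitosaivahuahuohu/: /h/ occurs between vowels /a/ and /u/, so it deletes. /h/ occurs between vowels /a/ and /u/, so it deletes. /h/ occurs between vowels /o/ and /u/, so it deletes. → [sitosaivauauou].

jamoiiugigowooi, eoiexaoa, hiieanhidinuxeh, sitosaivauauou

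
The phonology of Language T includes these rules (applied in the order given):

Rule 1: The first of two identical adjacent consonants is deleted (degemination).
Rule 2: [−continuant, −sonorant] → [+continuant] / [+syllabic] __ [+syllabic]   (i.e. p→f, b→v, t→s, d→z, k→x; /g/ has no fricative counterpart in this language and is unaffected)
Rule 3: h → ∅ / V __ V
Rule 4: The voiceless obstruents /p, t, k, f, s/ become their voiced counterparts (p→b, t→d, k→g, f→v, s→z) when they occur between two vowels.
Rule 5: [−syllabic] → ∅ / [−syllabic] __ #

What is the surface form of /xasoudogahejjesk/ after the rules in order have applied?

Rule 1 (degemination): /jj/ is a geminate; the first /j/ deletes. /xasoudogahejjesk/ → xasoudogahejesk.
Rule 2 (intervocalic spirantization): /d/ is a stop between vowels /u/ and /o/, so it spirantizes to the fricative [z]. /xasoudogahejesk/ → xasouzogahejesk.
Rule 3 (intervocalic h-deletion): /h/ occurs between vowels /a/ and /e/, so it deletes. /xasouzogahejesk/ → xasouzogaejesk.
Rule 4 (intervocalic voicing): /s/ is a voiceless obstruent between vowels /a/ and /o/, so it voices to [z]. /xasouzogaejesk/ → xazouzogaejesk.
Rule 5 (final cluster simplification): /k/ is the second consonant of a word-final cluster /sk/, so it deletes. /xazouzogaejesk/ → xazouzogaejes.

xazouzogaejes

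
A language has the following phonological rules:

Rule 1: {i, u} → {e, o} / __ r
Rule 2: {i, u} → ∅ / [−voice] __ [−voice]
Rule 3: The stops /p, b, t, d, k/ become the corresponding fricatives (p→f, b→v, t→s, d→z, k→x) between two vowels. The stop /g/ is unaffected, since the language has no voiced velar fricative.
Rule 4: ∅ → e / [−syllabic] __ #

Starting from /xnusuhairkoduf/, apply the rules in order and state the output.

Rule 1 (pre-rhotic lowering): /i/ is a high vowel immediately before /r/, so it lowers to [e]. /xnusuhairkoduf/ → xnusuhaerkoduf.
Rule 2 (high vowel syncope): /u/ is a high vowel flanked by voiceless consonants /s/ and /h/, so it deletes. /xnusuhaerkoduf/ → xnushaerkoduf.
Rule 3 (intervocalic spirantization): /d/ is a stop between vowels /o/ and /u/, so it spirantizes to the fricative [z]. /xnushaerkoduf/ → xnushaerkozuf.
Rule 4 (final e-epenthesis): the form ends in the consonant /f/, so [e] is inserted word-finally. /xnushaerkozuf/ → xnushaerkozufe.

xnushaerkozufe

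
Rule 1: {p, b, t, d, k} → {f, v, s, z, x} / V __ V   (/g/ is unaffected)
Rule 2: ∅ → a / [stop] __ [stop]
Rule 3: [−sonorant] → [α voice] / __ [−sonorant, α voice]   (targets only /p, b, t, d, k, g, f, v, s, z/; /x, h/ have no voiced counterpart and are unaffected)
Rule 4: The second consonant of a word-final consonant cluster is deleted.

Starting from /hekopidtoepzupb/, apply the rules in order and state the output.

hexofidatoebzupab

Rule 1 (intervocalic spirantization): /k/ is a stop between vowels /e/ and /o/, so it spirantizes to the fricative [x]. /p/ is a stop between vowels /o/ and /i/, so it spirantizes to the fricative [f]. /hekopidtoepzupb/ → hexofidtoepzupb.
Rule 2 (stop-cluster a-epenthesis): /d/ and /t/ form a stop–stop cluster, so [a] is inserted between them. /p/ and /b/ form a stop–stop cluster, so [a] is inserted between them. /hexofidtoepzupb/ → hexofidatoepzupab.
Rule 3 (regressive voicing assimilation): /p/ precedes the voiced obstruent /z/, so it voices to [b] by assimilation. /hexofidatoepzupab/ → hexofidatoebzupab.
Rule 4 (final cluster simplification): no segment meets the environment; /hexofidatoebzupab/ is unchanged.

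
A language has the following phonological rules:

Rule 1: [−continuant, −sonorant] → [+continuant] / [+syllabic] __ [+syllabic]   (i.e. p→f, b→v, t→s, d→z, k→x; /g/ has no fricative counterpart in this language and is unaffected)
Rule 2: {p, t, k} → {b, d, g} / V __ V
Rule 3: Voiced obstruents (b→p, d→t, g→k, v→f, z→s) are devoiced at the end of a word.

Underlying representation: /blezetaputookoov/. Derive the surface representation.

blezesafusooxoof

Rule 1 (intervocalic spirantization): /t/ is a stop between vowels /e/ and /a/, so it spirantizes to the fricative [s]. /p/ is a stop between vowels /a/ and /u/, so it spirantizes to the fricative [f]. /t/ is a stop between vowels /u/ and /o/, so it spirantizes to the fricative [s]. /k/ is a stop between vowels /o/ and /o/, so it spirantizes to the fricative [x]. /blezetaputookoov/ → blezesafusooxoov.
Rule 2 (intervocalic voicing): no segment meets the environment; /blezesafusooxoov/ is unchanged.
Rule 3 (final devoicing): /v/ is a voiced obstruent in word-final position, so it devoices to [f]. /blezesafusooxoov/ → blezesafusooxoof.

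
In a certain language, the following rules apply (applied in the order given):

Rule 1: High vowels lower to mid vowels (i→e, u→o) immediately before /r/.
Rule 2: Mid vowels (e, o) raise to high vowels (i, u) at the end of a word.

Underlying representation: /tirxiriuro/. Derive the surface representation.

terxerioru

Rule 1 (pre-rhotic lowering): /i/ is a high vowel immediately before /r/, so it lowers to [e]. /i/ is a high vowel immediately before /r/, so it lowers to [e]. /u/ is a high vowel immediately before /r/, so it lowers to [o]. /tirxiriuro/ → terxerioro.
Rule 2 (final vowel raising): /o/ is a mid vowel in word-final position, so it raises to [u]. /terxerioro/ → terxerioru.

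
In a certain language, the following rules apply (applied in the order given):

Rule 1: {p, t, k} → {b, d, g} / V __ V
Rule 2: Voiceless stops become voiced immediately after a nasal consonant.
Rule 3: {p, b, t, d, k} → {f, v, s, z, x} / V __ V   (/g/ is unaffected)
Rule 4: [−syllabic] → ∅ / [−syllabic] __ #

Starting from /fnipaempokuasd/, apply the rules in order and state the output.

Rule 1 (intervocalic voicing): /p/ is a voiceless stop between vowels /i/ and /a/, so it voices to [b]. /k/ is a voiceless stop between vowels /o/ and /u/, so it voices to [g]. /fnipaempokuasd/ → fnibaempoguasd.
Rule 2 (post-nasal voicing): /p/ is a voiceless stop immediately after the nasal /m/, so it voices to [b]. /fnibaempoguasd/ → fnibaemboguasd.
Rule 3 (intervocalic spirantization): /b/ is a stop between vowels /i/ and /a/, so it spirantizes to the fricative [v]. /fnibaemboguasd/ → fnivaemboguasd.
Rule 4 (final cluster simplification): /d/ is the second consonant of a word-final cluster /sd/, so it deletes. /fnivaemboguasd/ → fnivaemboguas.

fnivaemboguas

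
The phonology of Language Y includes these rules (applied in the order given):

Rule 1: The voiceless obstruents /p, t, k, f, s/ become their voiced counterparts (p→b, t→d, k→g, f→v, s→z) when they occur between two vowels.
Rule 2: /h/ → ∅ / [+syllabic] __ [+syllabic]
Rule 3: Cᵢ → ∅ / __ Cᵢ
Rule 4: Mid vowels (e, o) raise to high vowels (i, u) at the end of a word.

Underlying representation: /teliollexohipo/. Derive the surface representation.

teliolexoibu

Rule 1 (intervocalic voicing): /p/ is a voiceless obstruent between vowels /i/ and /o/, so it voices to [b]. /teliollexohipo/ → teliollexohibo.
Rule 2 (intervocalic h-deletion): /h/ occurs between vowels /o/ and /i/, so it deletes. /teliollexohibo/ → teliollexoibo.
Rule 3 (degemination): /ll/ is a geminate; the first /l/ deletes. /teliollexoibo/ → teliolexoibo.
Rule 4 (final vowel raising): /o/ is a mid vowel in word-final position, so it raises to [u]. /teliolexoibo/ → teliolexoibu.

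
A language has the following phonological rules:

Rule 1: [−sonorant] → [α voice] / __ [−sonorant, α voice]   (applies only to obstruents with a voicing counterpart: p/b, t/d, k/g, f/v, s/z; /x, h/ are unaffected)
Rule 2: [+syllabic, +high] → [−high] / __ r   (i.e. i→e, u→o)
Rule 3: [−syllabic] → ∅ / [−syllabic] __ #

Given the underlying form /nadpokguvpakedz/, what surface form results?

natpoggufpaked

Rule 1 (regressive voicing assimilation): /d/ precedes the voiceless obstruent /p/, so it devoices to [t] by assimilation. /k/ precedes the voiced obstruent /g/, so it voices to [g] by assimilation. /v/ precedes the voiceless obstruent /p/, so it devoices to [f] by assimilation. /nadpokguvpakedz/ → natpoggufpakedz.
Rule 2 (pre-rhotic lowering): no segment meets the environment; /natpoggufpakedz/ is unchanged.
Rule 3 (final cluster simplification): /z/ is the second consonant of a word-final cluster /dz/, so it deletes. /natpoggufpakedz/ → natpoggufpaked.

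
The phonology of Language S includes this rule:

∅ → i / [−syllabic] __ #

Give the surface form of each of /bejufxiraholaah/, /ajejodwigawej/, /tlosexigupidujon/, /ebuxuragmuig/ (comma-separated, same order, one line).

/bejufxiraholaah/: the form ends in the consonant /h/, so [i] is inserted word-finally. → [bejufxiraholaahi].
/ajejodwigawej/: the form ends in the consonant /j/, so [i] is inserted word-finally. → [ajejodwigaweji].
/tlosexigupidujon/: the form ends in the consonant /n/, so [i] is inserted word-finally. → [tlosexigupidujoni].
/ebuxuragmuig/: the form ends in the consonant /g/, so [i] is inserted word-finally. → [ebuxuragmuigi].

bejufxiraholaahi, ajejodwigaweji, tlosexigupidujoni, ebuxuragmuigi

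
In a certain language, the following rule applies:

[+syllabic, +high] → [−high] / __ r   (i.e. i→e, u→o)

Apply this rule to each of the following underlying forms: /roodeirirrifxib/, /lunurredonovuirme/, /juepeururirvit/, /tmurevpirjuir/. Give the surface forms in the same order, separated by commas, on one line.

/roodeirirrifxib/: /i/ is a high vowel immediately before /r/, so it lowers to [e]. /i/ is a high vowel immediately before /r/, so it lowers to [e]. → [roodeererrifxib].
/lunurredonovuirme/: /u/ is a high vowel immediately before /r/, so it lowers to [o]. /i/ is a high vowel immediately before /r/, so it lowers to [e]. → [lunorredonovuerme].
/juepeururirvit/: /u/ is a high vowel immediately before /r/, so it lowers to [o]. /u/ is a high vowel immediately before /r/, so it lowers to [o]. /i/ is a high vowel immediately before /r/, so it lowers to [e]. → [juepeororervit].
/tmurevpirjuir/: /u/ is a high vowel immediately before /r/, so it lowers to [o]. /i/ is a high vowel immediately before /r/, so it lowers to [e]. /i/ is a high vowel immediately before /r/, so it lowers to [e]. → [tmorevperjuer].

roodeererrifxib, lunorredonovuerme, juepeororervit, tmorevperjuer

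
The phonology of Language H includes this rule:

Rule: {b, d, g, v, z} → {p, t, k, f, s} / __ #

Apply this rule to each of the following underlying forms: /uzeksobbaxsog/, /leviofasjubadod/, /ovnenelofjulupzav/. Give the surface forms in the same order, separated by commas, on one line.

uzeksobbaxsok, leviofasjubadot, ovnenelofjulupzaf

/uzeksobbaxsog/: /g/ is a voiced obstruent in word-final position, so it devoices to [k]. → [uzeksobbaxsok].
/leviofasjubadod/: /d/ is a voiced obstruent in word-final position, so it devoices to [t]. → [leviofasjubadot].
/ovnenelofjulupzav/: /v/ is a voiced obstruent in word-final position, so it devoices to [f]. → [ovnenelofjulupzaf].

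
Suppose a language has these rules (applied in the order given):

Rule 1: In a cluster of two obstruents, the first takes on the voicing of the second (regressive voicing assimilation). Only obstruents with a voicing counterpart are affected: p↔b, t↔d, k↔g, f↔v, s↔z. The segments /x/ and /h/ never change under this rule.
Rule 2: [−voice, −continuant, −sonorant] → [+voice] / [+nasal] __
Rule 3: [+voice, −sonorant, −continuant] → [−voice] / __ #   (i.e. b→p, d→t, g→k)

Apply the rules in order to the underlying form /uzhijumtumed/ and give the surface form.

Rule 1 (regressive voicing assimilation): /z/ precedes the voiceless obstruent /h/, so it devoices to [s] by assimilation. /uzhijumtumed/ → ushijumtumed.
Rule 2 (post-nasal voicing): /t/ is a voiceless stop immediately after the nasal /m/, so it voices to [d]. /ushijumtumed/ → ushijumdumed.
Rule 3 (final devoicing): /d/ is a voiced stop in word-final position, so it devoices to [t]. /ushijumdumed/ → ushijumdumet.

ushijumdumet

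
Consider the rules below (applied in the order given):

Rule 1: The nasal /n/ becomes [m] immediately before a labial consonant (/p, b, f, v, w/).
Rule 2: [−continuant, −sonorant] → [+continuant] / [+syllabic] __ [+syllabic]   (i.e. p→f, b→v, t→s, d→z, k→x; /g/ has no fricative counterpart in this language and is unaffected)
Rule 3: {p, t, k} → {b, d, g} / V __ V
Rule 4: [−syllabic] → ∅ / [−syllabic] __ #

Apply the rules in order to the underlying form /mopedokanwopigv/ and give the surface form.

mofezoxamwofig

Rule 1 (nasal place assimilation): /n/ precedes the labial consonant /w/, so it assimilates in place to [m]. /mopedokanwopigv/ → mopedokamwopigv.
Rule 2 (intervocalic spirantization): /p/ is a stop between vowels /o/ and /e/, so it spirantizes to the fricative [f]. /d/ is a stop between vowels /e/ and /o/, so it spirantizes to the fricative [z]. /k/ is a stop between vowels /o/ and /a/, so it spirantizes to the fricative [x]. /p/ is a stop between vowels /o/ and /i/, so it spirantizes to the fricative [f]. /mopedokamwopigv/ → mofezoxamwofigv.
Rule 3 (intervocalic voicing): no segment meets the environment; /mofezoxamwofigv/ is unchanged.
Rule 4 (final cluster simplification): /v/ is the second consonant of a word-final cluster /gv/, so it deletes. /mofezoxamwofigv/ → mofezoxamwofig.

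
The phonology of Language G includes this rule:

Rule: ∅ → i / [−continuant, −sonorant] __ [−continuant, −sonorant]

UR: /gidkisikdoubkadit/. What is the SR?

gidikisikidoubikadit

/d/ and /k/ form a stop–stop cluster, so [i] is inserted between them.
/k/ and /d/ form a stop–stop cluster, so [i] is inserted between them.
/b/ and /k/ form a stop–stop cluster, so [i] is inserted between them.
Surface form: [gidikisikidoubikadit].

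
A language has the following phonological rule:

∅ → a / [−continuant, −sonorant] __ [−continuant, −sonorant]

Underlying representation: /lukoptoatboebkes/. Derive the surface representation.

/p/ and /t/ form a stop–stop cluster, so [a] is inserted between them.
/t/ and /b/ form a stop–stop cluster, so [a] is inserted between them.
/b/ and /k/ form a stop–stop cluster, so [a] is inserted between them.
Surface form: [lukopatoataboebakes].

lukopatoataboebakes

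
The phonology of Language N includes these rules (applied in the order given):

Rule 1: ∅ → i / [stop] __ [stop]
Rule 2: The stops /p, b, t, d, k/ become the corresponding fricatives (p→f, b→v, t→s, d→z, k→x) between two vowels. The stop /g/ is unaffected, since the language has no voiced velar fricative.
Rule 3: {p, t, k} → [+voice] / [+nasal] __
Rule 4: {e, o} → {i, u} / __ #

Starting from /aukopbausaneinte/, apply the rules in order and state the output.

Rule 1 (stop-cluster i-epenthesis): /p/ and /b/ form a stop–stop cluster, so [i] is inserted between them. /aukopbausaneinte/ → aukopibausaneinte.
Rule 2 (intervocalic spirantization): /k/ is a stop between vowels /u/ and /o/, so it spirantizes to the fricative [x]. /p/ is a stop between vowels /o/ and /i/, so it spirantizes to the fricative [f]. /b/ is a stop between vowels /i/ and /a/, so it spirantizes to the fricative [v]. /aukopibausaneinte/ → auxofivausaneinte.
Rule 3 (post-nasal voicing): /t/ is a voiceless stop immediately after the nasal /n/, so it voices to [d]. /auxofivausaneinte/ → auxofivausaneinde.
Rule 4 (final vowel raising): /e/ is a mid vowel in word-final position, so it raises to [i]. /auxofivausaneinde/ → auxofivausaneindi.

auxofivausaneindi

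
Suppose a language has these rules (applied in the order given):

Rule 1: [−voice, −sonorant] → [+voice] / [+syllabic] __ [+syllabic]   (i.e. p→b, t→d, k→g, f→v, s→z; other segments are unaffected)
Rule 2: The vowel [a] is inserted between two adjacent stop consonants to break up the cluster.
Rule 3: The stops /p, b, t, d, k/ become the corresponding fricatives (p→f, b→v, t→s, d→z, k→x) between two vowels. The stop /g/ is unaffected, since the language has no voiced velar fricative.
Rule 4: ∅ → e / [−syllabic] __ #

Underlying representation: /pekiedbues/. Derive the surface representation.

Rule 1 (intervocalic voicing): /k/ is a voiceless obstruent between vowels /e/ and /i/, so it voices to [g]. /pekiedbues/ → pegiedbues.
Rule 2 (stop-cluster a-epenthesis): /d/ and /b/ form a stop–stop cluster, so [a] is inserted between them. /pegiedbues/ → pegiedabues.
Rule 3 (intervocalic spirantization): /d/ is a stop between vowels /e/ and /a/, so it spirantizes to the fricative [z]. /b/ is a stop between vowels /a/ and /u/, so it spirantizes to the fricative [v]. /pegiedabues/ → pegiezavues.
Rule 4 (final e-epenthesis): the form ends in the consonant /s/, so [e] is inserted word-finally. /pegiezavues/ → pegiezavuese.

pegiezavuese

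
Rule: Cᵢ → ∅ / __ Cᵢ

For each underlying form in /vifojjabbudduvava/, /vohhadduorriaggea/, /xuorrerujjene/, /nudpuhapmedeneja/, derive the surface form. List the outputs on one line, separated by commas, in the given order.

/vifojjabbudduvava/: /jj/ is a geminate; the first /j/ deletes. /bb/ is a geminate; the first /b/ deletes. /dd/ is a geminate; the first /d/ deletes. → [vifojabuduvava].
/vohhadduorriaggea/: /hh/ is a geminate; the first /h/ deletes. /dd/ is a geminate; the first /d/ deletes. /rr/ is a geminate; the first /r/ deletes. /gg/ is a geminate; the first /g/ deletes. → [vohaduoriagea].
/xuorrerujjene/: /rr/ is a geminate; the first /r/ deletes. /jj/ is a geminate; the first /j/ deletes. → [xuorerujene].
/nudpuhapmedeneja/: the rule's environment is not met; surfaces unchanged as [nudpuhapmedeneja].

vifojabuduvava, vohaduoriagea, xuorerujene, nudpuhapmedeneja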